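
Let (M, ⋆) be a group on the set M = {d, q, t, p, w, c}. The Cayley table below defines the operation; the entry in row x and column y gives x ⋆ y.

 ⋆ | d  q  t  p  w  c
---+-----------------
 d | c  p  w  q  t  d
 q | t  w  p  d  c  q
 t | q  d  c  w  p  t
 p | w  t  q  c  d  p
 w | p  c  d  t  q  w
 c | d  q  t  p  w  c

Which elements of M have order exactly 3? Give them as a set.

{q, w}

Identity is c. Compute the order of each non-identity element by repeated multiplication:
  d: d → c  (order 2)
  q: q → w → c  (order 3)
  t: t → c  (order 2)
  p: p → c  (order 2)
  w: w → q → c  (order 3)
Elements of order 3: {q, w}.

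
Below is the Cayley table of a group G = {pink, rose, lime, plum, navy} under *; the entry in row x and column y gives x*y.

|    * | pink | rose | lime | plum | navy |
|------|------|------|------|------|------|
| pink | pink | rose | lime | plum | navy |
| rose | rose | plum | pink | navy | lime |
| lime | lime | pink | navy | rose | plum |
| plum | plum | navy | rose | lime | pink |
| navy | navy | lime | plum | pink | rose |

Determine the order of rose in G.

The identity element is pink (its row matches the header).
rose^1 = rose
rose^2 = rose*rose = plum
rose^3 = plum*rose = navy
rose^4 = navy*rose = lime
rose^5 = lime*rose = pink
The first power of rose equal to the identity is rose^5, so ord(rose) = 5.

5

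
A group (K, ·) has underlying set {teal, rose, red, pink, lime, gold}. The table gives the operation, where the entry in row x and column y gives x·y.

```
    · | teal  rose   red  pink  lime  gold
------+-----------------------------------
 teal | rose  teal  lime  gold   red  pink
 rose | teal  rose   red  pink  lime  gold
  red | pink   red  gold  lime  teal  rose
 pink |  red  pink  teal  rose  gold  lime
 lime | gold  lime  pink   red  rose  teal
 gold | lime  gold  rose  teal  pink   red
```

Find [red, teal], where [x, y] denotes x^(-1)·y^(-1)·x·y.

red

Identity is rose; from the table red^(-1) = gold and teal^(-1) = teal.
gold·teal = lime
lime·red = pink
pink·teal = red
(Structurally, K here is isomorphic to the symmetric group S_3.)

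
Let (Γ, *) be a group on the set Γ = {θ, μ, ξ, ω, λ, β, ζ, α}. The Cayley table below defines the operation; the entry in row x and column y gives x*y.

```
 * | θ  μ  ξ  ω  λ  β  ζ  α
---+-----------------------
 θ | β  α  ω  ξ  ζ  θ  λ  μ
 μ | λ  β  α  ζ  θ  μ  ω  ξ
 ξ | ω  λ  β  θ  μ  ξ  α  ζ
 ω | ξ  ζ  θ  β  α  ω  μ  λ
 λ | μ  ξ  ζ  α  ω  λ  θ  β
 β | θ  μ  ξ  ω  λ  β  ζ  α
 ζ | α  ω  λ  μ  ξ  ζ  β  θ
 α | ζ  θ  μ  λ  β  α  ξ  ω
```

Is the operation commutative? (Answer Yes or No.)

α*θ = ζ but θ*α = μ.
Since α and θ do not commute, Γ is not abelian.

No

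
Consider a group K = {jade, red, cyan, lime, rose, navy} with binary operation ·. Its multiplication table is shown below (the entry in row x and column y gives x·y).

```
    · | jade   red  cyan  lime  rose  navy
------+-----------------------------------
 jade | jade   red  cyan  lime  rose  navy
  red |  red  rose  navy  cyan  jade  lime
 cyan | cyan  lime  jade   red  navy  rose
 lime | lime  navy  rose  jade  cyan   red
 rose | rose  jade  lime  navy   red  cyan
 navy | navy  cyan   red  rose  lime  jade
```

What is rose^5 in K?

red

rose^1 = rose
rose^2 = rose·rose = red
rose^3 = red·rose = jade
rose^4 = jade·rose = rose
rose^5 = rose·rose = red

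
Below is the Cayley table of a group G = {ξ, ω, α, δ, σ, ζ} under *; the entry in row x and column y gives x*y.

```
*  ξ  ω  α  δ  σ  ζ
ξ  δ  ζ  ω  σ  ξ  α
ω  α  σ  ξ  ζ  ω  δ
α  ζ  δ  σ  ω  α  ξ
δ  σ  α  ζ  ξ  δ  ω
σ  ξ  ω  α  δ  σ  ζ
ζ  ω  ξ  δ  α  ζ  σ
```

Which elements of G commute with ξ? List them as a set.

{δ, ξ, σ}

Compare row ξ with column ξ entry by entry.
δ*ξ = σ = ξ*δ, so δ commutes with ξ.
ζ*ξ = ω but ξ*ζ = α, so ζ does not.
Collecting the elements that commute with ξ: C(ξ) = {δ, ξ, σ}.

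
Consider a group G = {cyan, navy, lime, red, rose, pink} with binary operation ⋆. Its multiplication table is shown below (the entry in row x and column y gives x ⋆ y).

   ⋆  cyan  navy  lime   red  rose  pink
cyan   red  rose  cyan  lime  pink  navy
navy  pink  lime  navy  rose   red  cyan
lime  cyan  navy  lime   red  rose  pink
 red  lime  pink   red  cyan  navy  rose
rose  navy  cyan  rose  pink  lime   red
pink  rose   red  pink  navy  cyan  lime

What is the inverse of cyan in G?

red

First locate the identity: row lime matches the header, so lime is the identity.
Scan row cyan for lime: cyan ⋆ red = lime. Hence cyan^(-1) = red.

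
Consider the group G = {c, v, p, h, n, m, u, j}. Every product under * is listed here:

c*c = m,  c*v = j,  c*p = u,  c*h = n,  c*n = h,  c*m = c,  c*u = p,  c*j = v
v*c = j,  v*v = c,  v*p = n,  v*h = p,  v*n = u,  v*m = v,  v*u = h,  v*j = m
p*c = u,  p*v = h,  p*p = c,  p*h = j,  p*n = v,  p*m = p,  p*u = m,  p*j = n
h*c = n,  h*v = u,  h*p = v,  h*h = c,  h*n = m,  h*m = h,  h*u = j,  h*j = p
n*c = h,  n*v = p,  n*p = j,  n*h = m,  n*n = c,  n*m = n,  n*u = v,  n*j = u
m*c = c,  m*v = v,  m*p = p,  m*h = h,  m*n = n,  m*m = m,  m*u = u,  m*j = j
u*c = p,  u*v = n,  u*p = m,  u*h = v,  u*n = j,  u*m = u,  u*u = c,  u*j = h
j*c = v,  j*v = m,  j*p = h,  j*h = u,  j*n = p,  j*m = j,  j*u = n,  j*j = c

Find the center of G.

An element z is central iff its row equals its column in the table.
For h: h * v = u ≠ p = v * h, so h ∉ Z.
Checking each element this way leaves Z(G) = {c, m}.

{c, m}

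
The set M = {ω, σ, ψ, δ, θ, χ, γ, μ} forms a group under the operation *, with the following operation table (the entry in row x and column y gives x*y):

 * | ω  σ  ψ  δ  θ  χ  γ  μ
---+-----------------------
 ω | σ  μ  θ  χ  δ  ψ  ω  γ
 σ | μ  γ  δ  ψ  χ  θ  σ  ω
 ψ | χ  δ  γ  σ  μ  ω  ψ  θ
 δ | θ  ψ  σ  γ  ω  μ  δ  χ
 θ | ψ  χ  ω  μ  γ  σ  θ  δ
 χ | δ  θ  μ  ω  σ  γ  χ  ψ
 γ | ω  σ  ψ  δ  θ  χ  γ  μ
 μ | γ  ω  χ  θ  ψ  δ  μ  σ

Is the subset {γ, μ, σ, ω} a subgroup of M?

Yes

{γ, μ, σ, ω} contains the identity γ.
Checking products: every product of two elements of {γ, μ, σ, ω} (read from the table) lies in {γ, μ, σ, ω}, so the set is closed.
In a finite group, a nonempty closed subset is a subgroup. So {γ, μ, σ, ω} ≤ M.
(Structurally, M here is isomorphic to the dihedral group D_4.)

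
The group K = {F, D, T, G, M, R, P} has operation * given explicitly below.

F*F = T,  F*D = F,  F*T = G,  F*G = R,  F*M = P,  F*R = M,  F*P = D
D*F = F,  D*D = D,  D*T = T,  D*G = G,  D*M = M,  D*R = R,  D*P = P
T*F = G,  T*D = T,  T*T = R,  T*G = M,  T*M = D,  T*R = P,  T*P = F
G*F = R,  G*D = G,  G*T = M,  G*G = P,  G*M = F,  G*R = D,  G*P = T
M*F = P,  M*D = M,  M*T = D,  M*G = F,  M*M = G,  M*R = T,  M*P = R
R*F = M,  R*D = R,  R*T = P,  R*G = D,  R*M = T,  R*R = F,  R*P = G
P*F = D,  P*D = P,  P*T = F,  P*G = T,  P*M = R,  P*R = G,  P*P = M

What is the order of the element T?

7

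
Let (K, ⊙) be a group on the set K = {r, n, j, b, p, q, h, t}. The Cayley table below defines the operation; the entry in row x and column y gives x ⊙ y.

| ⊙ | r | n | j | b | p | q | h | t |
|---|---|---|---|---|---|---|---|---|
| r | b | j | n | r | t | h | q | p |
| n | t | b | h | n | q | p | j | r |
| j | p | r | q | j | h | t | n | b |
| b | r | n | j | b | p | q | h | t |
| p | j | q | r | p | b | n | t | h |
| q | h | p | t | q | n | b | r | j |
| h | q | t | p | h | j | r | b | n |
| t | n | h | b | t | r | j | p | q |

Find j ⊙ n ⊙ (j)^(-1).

p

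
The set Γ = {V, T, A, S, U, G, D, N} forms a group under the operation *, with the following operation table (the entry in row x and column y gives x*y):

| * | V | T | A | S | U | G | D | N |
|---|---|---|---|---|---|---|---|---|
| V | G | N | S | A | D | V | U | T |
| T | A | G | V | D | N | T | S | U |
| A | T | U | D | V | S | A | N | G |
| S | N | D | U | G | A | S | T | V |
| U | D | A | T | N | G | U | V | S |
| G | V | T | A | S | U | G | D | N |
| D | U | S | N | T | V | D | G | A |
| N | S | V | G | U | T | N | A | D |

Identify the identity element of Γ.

G

The identity e satisfies e*x = x for all x, so its row in the table reproduces the column headers.
Row G reads: V, T, A, S, U, G, D, N — exactly the header order. So G is the identity.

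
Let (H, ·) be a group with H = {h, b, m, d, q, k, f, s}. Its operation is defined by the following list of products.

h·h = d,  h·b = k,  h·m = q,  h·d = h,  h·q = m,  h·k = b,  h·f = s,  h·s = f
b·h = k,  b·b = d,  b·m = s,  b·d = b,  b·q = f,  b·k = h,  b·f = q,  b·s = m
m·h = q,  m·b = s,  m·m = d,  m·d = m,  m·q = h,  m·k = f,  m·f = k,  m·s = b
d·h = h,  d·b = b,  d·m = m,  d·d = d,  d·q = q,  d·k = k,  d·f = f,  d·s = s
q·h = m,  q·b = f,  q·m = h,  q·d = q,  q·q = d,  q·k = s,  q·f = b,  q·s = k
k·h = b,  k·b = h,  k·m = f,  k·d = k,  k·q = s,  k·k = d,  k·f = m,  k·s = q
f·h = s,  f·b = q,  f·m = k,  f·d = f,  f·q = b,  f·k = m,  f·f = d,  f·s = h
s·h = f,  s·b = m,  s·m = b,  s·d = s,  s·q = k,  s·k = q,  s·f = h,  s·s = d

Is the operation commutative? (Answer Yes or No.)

Check whether the table is symmetric across its main diagonal.
Every entry (row x, col y) equals the entry (row y, col x), so H is abelian.
(In fact H ≅ the elementary abelian group (Z_2)^3.)

Yes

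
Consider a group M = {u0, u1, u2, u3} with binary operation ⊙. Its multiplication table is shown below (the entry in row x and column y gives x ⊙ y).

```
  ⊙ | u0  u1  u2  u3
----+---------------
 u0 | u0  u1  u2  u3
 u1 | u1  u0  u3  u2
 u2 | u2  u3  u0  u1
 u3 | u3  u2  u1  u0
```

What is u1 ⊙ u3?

Read row u1, column u3: u1 ⊙ u3 = u2.

u2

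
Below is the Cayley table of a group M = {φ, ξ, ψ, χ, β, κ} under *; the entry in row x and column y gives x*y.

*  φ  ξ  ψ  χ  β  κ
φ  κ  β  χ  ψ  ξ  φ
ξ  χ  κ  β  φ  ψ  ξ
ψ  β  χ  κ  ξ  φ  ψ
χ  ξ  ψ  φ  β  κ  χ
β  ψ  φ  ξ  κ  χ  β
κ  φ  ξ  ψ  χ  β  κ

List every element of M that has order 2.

{ξ, φ, ψ}

Identity is κ. Compute the order of each non-identity element by repeated multiplication:
  φ: φ → κ  (order 2)
  ξ: ξ → κ  (order 2)
  ψ: ψ → κ  (order 2)
  χ: χ → β → κ  (order 3)
  β: β → χ → κ  (order 3)
Elements of order 2: {ξ, φ, ψ}.
(Structurally, M here is isomorphic to the symmetric group S_3.)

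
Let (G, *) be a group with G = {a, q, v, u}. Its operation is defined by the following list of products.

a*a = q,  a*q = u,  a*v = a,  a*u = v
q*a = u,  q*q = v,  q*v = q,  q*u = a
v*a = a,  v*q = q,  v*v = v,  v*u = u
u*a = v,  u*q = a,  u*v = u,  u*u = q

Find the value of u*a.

v

Read row u, column a: u*a = v.
(Structurally, G here is isomorphic to the cyclic group Z_4.)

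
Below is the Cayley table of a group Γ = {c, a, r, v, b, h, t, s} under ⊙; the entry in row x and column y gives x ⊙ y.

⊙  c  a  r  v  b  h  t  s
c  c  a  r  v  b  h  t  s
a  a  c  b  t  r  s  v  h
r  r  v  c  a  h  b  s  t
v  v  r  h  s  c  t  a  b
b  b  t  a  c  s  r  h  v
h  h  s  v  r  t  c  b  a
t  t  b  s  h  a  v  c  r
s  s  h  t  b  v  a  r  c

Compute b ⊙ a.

t

Read row b, column a: b ⊙ a = t.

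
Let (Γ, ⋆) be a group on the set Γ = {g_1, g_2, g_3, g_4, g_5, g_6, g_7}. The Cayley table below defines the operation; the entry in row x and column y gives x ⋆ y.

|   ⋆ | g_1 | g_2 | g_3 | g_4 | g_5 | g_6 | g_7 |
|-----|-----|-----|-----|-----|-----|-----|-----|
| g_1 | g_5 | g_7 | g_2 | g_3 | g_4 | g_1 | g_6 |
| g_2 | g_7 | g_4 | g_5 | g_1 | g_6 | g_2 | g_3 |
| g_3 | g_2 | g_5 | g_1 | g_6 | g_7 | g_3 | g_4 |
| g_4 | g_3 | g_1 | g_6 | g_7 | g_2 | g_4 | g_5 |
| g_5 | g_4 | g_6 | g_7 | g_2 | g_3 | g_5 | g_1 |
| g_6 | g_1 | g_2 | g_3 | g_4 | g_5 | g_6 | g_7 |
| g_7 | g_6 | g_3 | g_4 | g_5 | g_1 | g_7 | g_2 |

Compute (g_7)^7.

g_6

g_7^1 = g_7
g_7^2 = g_7 ⋆ g_7 = g_2
g_7^3 = g_2 ⋆ g_7 = g_3
g_7^4 = g_3 ⋆ g_7 = g_4
g_7^5 = g_4 ⋆ g_7 = g_5
g_7^6 = g_5 ⋆ g_7 = g_1
g_7^7 = g_1 ⋆ g_7 = g_6
(Structurally, Γ here is isomorphic to the cyclic group Z_7.)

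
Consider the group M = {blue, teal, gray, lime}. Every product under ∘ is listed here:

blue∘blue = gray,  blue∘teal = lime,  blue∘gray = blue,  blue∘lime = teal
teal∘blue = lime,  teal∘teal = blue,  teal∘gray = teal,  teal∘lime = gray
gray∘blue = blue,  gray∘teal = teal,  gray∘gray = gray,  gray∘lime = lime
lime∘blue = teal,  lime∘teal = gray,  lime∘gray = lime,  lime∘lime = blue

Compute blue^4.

gray

blue^1 = blue
blue^2 = blue ∘ blue = gray
blue^3 = gray ∘ blue = blue
blue^4 = blue ∘ blue = gray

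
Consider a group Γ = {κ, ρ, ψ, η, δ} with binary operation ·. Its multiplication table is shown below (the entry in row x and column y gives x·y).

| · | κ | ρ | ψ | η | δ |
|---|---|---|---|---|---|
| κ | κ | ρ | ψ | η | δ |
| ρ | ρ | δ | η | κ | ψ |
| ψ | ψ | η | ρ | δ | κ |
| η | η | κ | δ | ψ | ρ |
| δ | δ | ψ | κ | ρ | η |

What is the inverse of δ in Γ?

ψ

First locate the identity: row κ matches the header, so κ is the identity.
Scan row δ for κ: δ·ψ = κ. Hence δ^(-1) = ψ.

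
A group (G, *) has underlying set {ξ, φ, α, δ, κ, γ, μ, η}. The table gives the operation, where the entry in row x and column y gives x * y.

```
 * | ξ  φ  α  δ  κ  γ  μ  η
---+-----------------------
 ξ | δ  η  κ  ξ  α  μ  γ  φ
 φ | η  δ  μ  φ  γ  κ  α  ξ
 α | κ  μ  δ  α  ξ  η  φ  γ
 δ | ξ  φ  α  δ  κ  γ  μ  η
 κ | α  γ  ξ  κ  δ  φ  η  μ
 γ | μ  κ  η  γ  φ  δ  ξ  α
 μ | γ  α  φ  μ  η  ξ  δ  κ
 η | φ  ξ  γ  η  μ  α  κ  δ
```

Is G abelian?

Yes

Check whether the table is symmetric across its main diagonal.
Every entry (row x, col y) equals the entry (row y, col x), so G is abelian.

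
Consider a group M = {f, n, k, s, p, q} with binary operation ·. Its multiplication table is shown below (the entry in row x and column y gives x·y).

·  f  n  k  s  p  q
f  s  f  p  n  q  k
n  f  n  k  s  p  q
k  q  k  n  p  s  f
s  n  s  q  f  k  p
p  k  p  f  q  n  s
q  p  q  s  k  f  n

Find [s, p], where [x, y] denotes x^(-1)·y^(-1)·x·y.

Identity is n; from the table s^(-1) = f and p^(-1) = p.
f·p = q
q·s = k
k·p = s

s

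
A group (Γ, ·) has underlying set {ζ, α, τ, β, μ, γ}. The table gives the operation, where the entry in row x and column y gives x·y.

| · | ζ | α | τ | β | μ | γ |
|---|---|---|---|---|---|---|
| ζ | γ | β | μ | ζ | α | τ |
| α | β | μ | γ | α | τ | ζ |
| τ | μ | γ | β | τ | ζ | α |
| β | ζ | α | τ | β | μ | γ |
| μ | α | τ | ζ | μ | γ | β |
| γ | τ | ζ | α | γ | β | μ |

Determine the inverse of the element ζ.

α

First locate the identity: row β matches the header, so β is the identity.
Scan row ζ for β: ζ·α = β. Hence ζ^(-1) = α.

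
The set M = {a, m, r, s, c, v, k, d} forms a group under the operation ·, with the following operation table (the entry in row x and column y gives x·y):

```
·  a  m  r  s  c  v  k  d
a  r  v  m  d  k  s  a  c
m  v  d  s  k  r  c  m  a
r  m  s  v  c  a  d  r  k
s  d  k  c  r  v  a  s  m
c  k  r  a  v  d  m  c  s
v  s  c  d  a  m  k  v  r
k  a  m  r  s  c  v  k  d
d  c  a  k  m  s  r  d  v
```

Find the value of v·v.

Read row v, column v: v·v = k.
(Structurally, M here is isomorphic to the cyclic group Z_8.)

k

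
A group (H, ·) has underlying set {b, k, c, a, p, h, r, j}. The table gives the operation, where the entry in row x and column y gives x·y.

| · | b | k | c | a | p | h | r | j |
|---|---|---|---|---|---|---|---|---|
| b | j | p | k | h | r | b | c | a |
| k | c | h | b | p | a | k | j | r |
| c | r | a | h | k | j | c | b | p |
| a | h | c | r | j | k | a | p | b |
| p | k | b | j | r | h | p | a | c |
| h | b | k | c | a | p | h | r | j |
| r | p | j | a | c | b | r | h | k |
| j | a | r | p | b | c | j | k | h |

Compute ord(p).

2

The identity element is h (its row matches the header).
p^1 = p
p^2 = p·p = h
The first power of p equal to the identity is p^2, so ord(p) = 2.
(Structurally, H here is isomorphic to the dihedral group D_4.)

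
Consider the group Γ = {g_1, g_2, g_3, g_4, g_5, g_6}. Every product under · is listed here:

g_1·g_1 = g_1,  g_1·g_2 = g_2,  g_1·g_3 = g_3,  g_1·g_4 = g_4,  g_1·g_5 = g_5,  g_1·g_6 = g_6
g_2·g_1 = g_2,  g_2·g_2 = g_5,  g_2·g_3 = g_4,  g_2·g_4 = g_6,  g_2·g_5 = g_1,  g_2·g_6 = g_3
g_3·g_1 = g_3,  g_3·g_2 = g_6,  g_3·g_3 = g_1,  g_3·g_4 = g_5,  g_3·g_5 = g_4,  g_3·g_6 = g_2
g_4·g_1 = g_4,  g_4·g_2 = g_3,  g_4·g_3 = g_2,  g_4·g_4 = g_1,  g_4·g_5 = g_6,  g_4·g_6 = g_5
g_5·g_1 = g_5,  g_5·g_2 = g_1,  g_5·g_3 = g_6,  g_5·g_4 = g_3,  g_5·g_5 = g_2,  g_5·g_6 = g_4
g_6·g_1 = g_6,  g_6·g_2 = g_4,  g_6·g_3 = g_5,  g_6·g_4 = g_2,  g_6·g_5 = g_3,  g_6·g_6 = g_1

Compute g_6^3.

g_6^1 = g_6
g_6^2 = g_6·g_6 = g_1
g_6^3 = g_1·g_6 = g_6

g_6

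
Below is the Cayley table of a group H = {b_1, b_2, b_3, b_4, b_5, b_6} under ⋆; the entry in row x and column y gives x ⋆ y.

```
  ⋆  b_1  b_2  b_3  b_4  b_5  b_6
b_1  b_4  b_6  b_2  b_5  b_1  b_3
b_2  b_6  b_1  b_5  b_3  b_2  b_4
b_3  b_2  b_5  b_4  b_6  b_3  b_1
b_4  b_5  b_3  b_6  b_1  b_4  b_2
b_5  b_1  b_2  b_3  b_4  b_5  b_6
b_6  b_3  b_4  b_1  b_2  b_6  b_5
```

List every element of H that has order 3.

Identity is b_5. Compute the order of each non-identity element by repeated multiplication:
  b_1: b_1 → b_4 → b_5  (order 3)
  b_2: b_2 → b_1 → b_6 → b_4 → b_3 → b_5  (order 6)
  b_3: b_3 → b_4 → b_6 → b_1 → b_2 → b_5  (order 6)
  b_4: b_4 → b_1 → b_5  (order 3)
  b_6: b_6 → b_5  (order 2)
Elements of order 3: {b_1, b_4}.
(Structurally, H here is isomorphic to the cyclic group Z_6.)

{b_1, b_4}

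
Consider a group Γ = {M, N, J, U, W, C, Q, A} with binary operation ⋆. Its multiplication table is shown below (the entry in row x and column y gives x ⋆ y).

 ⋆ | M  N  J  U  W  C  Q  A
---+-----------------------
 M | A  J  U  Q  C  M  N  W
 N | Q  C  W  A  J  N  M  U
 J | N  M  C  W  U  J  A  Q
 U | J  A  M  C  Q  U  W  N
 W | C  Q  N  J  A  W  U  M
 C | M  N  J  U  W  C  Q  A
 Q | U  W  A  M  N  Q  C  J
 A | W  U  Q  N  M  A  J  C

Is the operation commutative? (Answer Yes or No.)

No

M ⋆ Q = N but Q ⋆ M = U.
Since M and Q do not commute, Γ is not abelian.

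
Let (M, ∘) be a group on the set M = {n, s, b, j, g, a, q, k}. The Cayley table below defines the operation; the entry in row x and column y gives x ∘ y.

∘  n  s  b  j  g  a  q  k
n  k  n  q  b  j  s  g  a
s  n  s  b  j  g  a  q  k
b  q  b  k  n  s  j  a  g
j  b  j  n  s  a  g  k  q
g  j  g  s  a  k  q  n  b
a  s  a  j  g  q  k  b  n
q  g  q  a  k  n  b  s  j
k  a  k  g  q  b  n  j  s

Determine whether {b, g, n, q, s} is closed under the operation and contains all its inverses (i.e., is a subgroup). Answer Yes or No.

b ∘ b = k, which is not in {b, g, n, q, s}.
The subset is not closed under ∘, so it is not a subgroup.

No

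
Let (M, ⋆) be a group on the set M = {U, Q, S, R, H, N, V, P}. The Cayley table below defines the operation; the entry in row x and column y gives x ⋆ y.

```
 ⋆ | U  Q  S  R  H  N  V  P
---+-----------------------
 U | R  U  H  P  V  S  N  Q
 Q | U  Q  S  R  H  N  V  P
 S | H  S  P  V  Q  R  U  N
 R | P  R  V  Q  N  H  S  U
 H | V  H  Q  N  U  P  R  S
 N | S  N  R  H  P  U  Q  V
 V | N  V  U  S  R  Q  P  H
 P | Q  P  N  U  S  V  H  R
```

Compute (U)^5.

U^1 = U
U^2 = U ⋆ U = R
U^3 = R ⋆ U = P
U^4 = P ⋆ U = Q
U^5 = Q ⋆ U = U

U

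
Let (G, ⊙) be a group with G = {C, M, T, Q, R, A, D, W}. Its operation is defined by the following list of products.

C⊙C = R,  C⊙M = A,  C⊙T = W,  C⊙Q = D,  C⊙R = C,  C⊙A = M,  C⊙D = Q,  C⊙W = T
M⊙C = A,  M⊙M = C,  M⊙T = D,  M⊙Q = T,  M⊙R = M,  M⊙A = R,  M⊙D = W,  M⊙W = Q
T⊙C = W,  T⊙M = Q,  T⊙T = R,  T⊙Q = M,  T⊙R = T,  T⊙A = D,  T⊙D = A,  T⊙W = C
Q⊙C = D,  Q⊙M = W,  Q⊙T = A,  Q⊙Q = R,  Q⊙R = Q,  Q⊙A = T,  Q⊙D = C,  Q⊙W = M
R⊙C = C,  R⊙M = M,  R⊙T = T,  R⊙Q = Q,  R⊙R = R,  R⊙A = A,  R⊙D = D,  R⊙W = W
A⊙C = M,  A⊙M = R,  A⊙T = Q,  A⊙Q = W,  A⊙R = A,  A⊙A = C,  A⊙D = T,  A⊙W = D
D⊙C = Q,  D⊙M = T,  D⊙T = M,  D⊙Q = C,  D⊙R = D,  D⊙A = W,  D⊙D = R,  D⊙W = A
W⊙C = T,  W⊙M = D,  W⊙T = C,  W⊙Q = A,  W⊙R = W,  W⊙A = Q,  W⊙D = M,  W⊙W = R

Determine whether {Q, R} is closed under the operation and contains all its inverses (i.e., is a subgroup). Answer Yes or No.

{Q, R} contains the identity R.
Checking products: every product of two elements of {Q, R} (read from the table) lies in {Q, R}, so the set is closed.
In a finite group, a nonempty closed subset is a subgroup. So {Q, R} ≤ G.

Yes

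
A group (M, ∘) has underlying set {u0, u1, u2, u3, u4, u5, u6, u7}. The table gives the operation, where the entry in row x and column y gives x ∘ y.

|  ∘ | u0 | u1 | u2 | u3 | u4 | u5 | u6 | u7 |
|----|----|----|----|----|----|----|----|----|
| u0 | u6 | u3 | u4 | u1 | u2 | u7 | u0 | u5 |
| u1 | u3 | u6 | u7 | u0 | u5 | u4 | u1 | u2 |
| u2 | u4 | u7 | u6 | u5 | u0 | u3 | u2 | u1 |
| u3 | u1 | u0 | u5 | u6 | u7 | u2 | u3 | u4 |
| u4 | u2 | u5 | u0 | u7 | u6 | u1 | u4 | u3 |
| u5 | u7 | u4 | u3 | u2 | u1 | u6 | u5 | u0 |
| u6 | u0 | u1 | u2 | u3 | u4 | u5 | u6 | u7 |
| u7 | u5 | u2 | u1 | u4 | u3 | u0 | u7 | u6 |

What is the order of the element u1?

2

The identity element is u6 (its row matches the header).
u1^1 = u1
u1^2 = u1 ∘ u1 = u6
The first power of u1 equal to the identity is u1^2, so ord(u1) = 2.
(Structurally, M here is isomorphic to the elementary abelian group (Z_2)^3.)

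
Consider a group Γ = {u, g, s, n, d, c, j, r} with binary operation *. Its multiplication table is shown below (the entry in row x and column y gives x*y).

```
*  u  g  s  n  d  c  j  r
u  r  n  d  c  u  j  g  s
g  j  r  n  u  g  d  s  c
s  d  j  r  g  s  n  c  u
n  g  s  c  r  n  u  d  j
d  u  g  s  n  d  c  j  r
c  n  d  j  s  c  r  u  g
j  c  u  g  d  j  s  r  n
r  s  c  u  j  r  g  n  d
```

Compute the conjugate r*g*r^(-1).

The identity is d. In row r, the entry d sits in column r, so r^(-1) = r.
r*g = c
c*r = g

g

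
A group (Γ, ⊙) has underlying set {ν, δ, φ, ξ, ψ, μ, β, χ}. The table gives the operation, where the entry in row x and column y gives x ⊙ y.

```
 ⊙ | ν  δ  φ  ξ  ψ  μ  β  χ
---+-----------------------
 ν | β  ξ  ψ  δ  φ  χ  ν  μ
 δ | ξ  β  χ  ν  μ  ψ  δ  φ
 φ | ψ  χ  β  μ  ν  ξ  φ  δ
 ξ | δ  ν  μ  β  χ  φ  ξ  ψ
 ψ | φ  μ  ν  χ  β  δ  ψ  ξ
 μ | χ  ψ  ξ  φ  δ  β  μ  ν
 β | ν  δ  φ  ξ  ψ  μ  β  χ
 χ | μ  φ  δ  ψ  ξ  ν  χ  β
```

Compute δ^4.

β

δ^1 = δ
δ^2 = δ ⊙ δ = β
δ^3 = β ⊙ δ = δ
δ^4 = δ ⊙ δ = β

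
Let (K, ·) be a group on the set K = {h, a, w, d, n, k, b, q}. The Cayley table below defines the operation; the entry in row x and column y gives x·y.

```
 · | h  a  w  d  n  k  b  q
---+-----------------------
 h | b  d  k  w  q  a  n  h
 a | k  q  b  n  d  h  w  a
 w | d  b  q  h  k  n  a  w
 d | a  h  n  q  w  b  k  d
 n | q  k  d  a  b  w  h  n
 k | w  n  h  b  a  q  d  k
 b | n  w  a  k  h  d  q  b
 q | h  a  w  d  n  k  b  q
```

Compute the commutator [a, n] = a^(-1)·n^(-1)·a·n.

Identity is q; from the table a^(-1) = a and n^(-1) = h.
a·h = k
k·a = n
n·n = b
(Structurally, K here is isomorphic to the dihedral group D_4.)

b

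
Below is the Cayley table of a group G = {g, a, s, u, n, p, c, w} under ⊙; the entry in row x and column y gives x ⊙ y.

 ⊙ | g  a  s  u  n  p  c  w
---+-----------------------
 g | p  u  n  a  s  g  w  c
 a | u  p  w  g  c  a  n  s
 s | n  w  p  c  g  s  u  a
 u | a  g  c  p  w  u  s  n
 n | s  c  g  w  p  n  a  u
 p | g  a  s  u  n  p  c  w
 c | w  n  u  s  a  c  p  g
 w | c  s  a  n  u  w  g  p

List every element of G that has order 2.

Identity is p. Compute the order of each non-identity element by repeated multiplication:
  g: g → p  (order 2)
  a: a → p  (order 2)
  s: s → p  (order 2)
  u: u → p  (order 2)
  n: n → p  (order 2)
  c: c → p  (order 2)
  w: w → p  (order 2)
Elements of order 2: {a, c, g, n, s, u, w}.

{a, c, g, n, s, u, w}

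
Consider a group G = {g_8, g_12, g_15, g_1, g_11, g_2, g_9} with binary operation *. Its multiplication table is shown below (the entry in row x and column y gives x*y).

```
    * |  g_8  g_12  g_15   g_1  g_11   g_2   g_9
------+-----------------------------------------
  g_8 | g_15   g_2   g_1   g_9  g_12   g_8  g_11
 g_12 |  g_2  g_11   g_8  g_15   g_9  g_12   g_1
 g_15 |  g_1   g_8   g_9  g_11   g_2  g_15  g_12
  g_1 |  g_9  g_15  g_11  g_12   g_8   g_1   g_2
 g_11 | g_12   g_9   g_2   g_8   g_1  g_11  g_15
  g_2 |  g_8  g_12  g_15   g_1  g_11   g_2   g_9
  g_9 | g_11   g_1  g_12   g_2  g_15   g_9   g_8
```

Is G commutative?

Check whether the table is symmetric across its main diagonal.
Every entry (row x, col y) equals the entry (row y, col x), so G is abelian.

Yes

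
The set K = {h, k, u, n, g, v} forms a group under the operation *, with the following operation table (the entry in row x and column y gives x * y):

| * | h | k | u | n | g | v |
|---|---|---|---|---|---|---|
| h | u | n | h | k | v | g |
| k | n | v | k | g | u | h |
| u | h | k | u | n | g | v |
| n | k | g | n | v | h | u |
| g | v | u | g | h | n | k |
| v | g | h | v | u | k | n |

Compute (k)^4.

n

k^1 = k
k^2 = k * k = v
k^3 = v * k = h
k^4 = h * k = n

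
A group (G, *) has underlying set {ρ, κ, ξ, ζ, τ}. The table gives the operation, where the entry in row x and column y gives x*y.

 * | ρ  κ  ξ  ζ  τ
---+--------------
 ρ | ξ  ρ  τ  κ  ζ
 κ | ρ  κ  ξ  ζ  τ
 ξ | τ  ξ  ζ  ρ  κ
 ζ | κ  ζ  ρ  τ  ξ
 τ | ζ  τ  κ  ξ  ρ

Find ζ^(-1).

First locate the identity: row κ matches the header, so κ is the identity.
Scan row ζ for κ: ζ*ρ = κ. Hence ζ^(-1) = ρ.

ρ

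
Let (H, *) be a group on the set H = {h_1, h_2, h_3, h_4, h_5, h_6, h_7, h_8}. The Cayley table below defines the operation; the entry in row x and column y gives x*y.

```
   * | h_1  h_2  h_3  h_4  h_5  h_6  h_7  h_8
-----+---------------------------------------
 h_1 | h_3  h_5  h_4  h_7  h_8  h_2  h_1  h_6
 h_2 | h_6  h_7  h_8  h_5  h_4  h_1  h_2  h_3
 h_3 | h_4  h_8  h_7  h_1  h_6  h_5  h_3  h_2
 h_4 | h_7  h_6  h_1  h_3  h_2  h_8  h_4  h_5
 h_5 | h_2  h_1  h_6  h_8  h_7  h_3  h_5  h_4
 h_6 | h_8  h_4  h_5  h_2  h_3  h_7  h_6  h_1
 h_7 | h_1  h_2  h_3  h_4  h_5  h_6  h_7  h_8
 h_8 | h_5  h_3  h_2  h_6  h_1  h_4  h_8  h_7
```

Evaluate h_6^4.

h_7

h_6^1 = h_6
h_6^2 = h_6*h_6 = h_7
h_6^3 = h_7*h_6 = h_6
h_6^4 = h_6*h_6 = h_7
(Structurally, H here is isomorphic to the dihedral group D_4.)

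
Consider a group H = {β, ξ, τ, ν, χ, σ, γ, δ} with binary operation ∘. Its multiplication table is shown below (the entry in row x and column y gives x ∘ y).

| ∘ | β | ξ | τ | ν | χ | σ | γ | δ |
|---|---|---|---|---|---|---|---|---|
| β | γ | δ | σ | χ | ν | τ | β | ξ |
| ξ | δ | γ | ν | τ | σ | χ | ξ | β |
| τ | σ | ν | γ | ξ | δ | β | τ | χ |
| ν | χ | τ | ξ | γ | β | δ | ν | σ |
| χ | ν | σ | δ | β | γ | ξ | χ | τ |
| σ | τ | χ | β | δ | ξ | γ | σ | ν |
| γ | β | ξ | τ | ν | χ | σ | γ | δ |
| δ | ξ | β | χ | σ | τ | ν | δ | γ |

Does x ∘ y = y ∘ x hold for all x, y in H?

Yes

Check whether the table is symmetric across its main diagonal.
Every entry (row x, col y) equals the entry (row y, col x), so H is abelian.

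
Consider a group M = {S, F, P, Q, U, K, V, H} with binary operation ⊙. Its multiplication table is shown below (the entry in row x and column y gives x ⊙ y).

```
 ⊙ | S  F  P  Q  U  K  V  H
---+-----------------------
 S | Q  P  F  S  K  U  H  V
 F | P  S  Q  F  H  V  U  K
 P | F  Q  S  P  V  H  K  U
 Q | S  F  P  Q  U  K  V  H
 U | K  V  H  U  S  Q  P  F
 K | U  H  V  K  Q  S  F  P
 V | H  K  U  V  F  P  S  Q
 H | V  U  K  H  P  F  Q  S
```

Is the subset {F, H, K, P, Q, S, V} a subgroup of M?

S ⊙ K = U, which is not in {F, H, K, P, Q, S, V}.
The subset is not closed under ⊙, so it is not a subgroup.

No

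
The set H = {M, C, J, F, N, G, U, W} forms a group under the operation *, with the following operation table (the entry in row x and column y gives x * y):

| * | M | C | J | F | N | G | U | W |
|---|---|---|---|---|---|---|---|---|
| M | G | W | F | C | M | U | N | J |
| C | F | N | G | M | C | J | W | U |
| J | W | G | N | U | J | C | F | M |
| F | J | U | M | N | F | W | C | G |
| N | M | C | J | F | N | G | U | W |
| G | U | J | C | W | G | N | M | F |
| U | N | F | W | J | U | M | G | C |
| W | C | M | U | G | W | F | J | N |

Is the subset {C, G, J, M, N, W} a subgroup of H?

G * M = U, which is not in {C, G, J, M, N, W}.
The subset is not closed under *, so it is not a subgroup.

No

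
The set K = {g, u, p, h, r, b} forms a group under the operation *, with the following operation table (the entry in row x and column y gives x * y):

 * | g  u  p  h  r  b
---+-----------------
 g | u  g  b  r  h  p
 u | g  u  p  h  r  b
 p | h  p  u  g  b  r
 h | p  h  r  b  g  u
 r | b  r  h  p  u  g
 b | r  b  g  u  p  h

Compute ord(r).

The identity element is u (its row matches the header).
r^1 = r
r^2 = r * r = u
The first power of r equal to the identity is r^2, so ord(r) = 2.
(Structurally, K here is isomorphic to the symmetric group S_3.)

2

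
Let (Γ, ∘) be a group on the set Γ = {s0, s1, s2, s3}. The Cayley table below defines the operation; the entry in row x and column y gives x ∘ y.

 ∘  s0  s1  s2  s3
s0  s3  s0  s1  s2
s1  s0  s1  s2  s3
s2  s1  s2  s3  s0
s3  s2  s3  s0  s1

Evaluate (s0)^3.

s2

s0^1 = s0
s0^2 = s0 ∘ s0 = s3
s0^3 = s3 ∘ s0 = s2
(Structurally, Γ here is isomorphic to the cyclic group Z_4.)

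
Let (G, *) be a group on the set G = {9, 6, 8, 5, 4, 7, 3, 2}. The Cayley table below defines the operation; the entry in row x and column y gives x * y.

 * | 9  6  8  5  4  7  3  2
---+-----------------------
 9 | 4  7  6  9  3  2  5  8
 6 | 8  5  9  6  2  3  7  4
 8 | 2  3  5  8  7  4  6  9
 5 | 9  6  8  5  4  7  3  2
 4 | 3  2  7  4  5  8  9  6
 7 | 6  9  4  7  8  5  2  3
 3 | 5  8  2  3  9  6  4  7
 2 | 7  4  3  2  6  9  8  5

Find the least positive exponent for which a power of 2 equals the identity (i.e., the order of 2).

2

The identity element is 5 (its row matches the header).
2^1 = 2
2^2 = 2 * 2 = 5
The first power of 2 equal to the identity is 2^2, so ord(2) = 2.
(Structurally, G here is isomorphic to the dihedral group D_4.)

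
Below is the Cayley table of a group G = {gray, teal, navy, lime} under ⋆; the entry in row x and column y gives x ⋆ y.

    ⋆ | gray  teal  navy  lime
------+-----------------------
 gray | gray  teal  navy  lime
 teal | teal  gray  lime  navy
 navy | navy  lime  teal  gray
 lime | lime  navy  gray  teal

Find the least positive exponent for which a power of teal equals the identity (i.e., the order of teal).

The identity element is gray (its row matches the header).
teal^1 = teal
teal^2 = teal ⋆ teal = gray
The first power of teal equal to the identity is teal^2, so ord(teal) = 2.
(Structurally, G here is isomorphic to the cyclic group Z_4.)

2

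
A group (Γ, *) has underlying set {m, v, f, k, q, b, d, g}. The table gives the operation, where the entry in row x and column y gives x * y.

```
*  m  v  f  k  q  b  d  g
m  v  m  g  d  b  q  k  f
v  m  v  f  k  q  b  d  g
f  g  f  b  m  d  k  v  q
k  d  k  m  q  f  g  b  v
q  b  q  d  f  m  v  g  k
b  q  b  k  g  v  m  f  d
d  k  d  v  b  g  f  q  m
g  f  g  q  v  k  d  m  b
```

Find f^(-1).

First locate the identity: row v matches the header, so v is the identity.
Scan row f for v: f * d = v. Hence f^(-1) = d.

d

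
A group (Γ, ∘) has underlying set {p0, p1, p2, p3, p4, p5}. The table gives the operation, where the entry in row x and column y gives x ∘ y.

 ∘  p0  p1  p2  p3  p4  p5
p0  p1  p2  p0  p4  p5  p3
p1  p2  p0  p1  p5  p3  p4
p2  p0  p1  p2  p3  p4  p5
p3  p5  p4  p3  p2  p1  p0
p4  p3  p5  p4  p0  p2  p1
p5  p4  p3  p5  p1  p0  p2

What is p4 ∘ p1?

Read row p4, column p1: p4 ∘ p1 = p5.
(Structurally, Γ here is isomorphic to the symmetric group S_3.)

p5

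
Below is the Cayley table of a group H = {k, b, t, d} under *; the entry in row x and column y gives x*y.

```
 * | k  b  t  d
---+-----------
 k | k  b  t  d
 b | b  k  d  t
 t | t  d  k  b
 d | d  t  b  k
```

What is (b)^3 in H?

b^1 = b
b^2 = b*b = k
b^3 = k*b = b

b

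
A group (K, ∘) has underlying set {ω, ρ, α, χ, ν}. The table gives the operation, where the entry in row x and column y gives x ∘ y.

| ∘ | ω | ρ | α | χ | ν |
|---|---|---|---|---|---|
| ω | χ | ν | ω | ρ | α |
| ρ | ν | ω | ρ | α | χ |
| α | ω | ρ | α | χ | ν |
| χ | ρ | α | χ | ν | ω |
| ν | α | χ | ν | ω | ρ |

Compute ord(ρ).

5

The identity element is α (its row matches the header).
ρ^1 = ρ
ρ^2 = ρ ∘ ρ = ω
ρ^3 = ω ∘ ρ = ν
ρ^4 = ν ∘ ρ = χ
ρ^5 = χ ∘ ρ = α
The first power of ρ equal to the identity is ρ^5, so ord(ρ) = 5.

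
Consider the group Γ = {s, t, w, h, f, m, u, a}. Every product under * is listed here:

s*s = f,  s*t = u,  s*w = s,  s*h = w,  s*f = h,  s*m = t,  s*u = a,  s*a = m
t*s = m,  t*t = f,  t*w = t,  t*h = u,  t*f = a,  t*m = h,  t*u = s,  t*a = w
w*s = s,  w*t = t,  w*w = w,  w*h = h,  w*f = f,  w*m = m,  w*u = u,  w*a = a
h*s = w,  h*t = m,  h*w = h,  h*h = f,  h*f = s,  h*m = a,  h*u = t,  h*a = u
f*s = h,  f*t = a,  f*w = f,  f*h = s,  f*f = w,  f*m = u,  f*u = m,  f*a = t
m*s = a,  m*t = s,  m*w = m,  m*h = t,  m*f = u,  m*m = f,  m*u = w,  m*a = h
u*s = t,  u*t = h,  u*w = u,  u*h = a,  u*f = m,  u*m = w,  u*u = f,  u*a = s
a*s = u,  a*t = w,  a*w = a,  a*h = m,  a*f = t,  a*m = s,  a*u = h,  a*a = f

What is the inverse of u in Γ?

m

First locate the identity: row w matches the header, so w is the identity.
Scan row u for w: u*m = w. Hence u^(-1) = m.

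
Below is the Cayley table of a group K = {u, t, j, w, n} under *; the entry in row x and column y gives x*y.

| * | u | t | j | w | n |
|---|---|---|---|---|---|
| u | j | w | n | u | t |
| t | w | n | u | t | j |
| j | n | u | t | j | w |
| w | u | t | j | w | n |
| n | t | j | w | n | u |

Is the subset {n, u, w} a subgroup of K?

No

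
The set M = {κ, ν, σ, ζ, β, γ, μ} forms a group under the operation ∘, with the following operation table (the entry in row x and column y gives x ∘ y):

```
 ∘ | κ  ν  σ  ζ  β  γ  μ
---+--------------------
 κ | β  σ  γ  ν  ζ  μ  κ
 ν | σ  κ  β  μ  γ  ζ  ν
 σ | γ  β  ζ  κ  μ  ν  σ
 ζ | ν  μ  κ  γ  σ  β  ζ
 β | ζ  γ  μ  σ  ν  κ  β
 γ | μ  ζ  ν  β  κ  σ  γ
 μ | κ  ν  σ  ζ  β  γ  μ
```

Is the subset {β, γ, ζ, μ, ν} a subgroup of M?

ζ ∘ β = σ, which is not in {β, γ, ζ, μ, ν}.
The subset is not closed under ∘, so it is not a subgroup.

No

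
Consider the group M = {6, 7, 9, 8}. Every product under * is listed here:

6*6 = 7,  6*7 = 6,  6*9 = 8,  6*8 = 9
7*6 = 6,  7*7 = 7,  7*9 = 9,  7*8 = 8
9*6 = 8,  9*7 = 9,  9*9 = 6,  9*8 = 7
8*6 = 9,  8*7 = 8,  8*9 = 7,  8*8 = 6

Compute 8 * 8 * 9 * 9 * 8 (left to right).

8 * 8 = 6
6 * 9 = 8
8 * 9 = 7
7 * 8 = 8

8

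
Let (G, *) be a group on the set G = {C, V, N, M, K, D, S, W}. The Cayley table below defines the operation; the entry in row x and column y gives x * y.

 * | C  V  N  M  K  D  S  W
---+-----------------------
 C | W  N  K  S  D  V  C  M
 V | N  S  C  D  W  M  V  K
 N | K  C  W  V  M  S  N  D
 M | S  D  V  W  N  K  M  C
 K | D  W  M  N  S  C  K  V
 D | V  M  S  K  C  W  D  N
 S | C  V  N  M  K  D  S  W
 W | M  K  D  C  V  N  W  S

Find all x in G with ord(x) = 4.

Identity is S. Compute the order of each non-identity element by repeated multiplication:
  C: C → W → M → S  (order 4)
  V: V → S  (order 2)
  N: N → W → D → S  (order 4)
  M: M → W → C → S  (order 4)
  K: K → S  (order 2)
  D: D → W → N → S  (order 4)
  W: W → S  (order 2)
Elements of order 4: {C, D, M, N}.
(Structurally, G here is isomorphic to Z_2 x Z_4.)

{C, D, M, N}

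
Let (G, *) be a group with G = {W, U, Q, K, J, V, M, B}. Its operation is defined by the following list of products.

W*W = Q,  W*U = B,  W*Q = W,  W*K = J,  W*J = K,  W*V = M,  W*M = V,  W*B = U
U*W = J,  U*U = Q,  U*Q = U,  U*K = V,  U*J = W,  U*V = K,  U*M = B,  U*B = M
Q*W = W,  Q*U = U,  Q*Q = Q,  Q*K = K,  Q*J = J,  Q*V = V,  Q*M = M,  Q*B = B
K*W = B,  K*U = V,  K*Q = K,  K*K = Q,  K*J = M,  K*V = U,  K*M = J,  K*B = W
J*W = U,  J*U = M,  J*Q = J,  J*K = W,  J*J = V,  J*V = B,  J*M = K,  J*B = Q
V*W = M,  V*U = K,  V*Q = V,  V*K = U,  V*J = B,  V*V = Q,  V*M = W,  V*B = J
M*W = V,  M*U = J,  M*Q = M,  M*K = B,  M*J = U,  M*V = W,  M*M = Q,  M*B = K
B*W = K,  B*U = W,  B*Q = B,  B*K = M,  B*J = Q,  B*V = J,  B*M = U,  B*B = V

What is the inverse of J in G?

B

First locate the identity: row Q matches the header, so Q is the identity.
Scan row J for Q: J*B = Q. Hence J^(-1) = B.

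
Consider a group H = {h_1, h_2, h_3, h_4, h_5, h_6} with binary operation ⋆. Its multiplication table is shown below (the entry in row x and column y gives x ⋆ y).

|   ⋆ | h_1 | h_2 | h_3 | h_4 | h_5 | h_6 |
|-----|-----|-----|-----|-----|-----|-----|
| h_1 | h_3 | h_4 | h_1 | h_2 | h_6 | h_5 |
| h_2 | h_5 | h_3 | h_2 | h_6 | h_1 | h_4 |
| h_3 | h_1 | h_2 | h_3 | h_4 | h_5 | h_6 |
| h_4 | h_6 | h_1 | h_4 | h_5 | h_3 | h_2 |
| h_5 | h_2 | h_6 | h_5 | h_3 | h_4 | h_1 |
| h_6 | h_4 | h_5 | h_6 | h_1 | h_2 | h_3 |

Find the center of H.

An element z is central iff its row equals its column in the table.
For h_6: h_6 ⋆ h_5 = h_2 ≠ h_1 = h_5 ⋆ h_6, so h_6 ∉ Z.
Checking each element this way leaves Z(H) = {h_3}.
(Structurally, H here is isomorphic to the symmetric group S_3.)

{h_3}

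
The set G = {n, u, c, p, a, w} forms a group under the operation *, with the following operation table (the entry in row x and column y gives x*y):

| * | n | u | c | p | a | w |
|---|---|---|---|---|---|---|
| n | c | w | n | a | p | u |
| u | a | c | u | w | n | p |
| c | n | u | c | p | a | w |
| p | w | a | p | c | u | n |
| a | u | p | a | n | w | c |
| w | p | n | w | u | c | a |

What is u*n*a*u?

n

u*n = a
a*a = w
w*u = n
(Structurally, G here is isomorphic to the symmetric group S_3.)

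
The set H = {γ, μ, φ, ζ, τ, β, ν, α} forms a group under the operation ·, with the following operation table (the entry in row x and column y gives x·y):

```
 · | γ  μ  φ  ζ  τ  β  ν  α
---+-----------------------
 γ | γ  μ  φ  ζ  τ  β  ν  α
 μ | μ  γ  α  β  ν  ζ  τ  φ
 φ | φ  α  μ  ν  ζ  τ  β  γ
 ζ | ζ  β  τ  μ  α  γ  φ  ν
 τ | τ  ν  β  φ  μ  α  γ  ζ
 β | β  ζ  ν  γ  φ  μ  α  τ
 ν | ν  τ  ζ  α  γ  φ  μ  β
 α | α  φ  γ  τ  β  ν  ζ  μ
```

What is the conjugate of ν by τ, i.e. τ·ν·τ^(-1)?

The identity is γ. In row τ, the entry γ sits in column ν, so τ^(-1) = ν.
τ·ν = γ
γ·ν = ν

ν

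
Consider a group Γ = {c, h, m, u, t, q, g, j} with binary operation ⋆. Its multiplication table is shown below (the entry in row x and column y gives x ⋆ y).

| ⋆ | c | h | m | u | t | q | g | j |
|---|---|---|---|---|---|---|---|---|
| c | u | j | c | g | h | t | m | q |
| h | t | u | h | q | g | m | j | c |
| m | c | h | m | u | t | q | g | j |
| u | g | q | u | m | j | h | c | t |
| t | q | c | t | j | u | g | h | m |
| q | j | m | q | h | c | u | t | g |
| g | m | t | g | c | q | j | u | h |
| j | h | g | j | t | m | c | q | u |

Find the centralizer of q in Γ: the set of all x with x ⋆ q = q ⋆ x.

Compare row q with column q entry by entry.
h ⋆ q = m = q ⋆ h, so h commutes with q.
g ⋆ q = j but q ⋆ g = t, so g does not.
Collecting the elements that commute with q: C(q) = {h, m, q, u}.
(Structurally, Γ here is isomorphic to the quaternion group Q_8.)

{h, m, q, u}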